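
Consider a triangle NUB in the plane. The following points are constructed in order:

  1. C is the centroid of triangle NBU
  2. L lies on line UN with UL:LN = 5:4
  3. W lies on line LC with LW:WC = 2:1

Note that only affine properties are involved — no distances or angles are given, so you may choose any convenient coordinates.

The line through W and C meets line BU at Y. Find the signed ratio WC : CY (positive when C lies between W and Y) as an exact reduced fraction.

Assign N = (0, 0), U = (1, 0), B = (0, 1) — the answer is frame-independent, so this choice is without loss of generality.
1. C is the centroid of triangle NBU ⇒ C = (1/3, 1/3)
2. L lies on line UN with UL:LN = 5:4 ⇒ L = (4/9, 0)
3. W lies on line LC with LW:WC = 2:1 ⇒ W = (10/27, 2/9)
line WC meets BU at Y = (1/6, 5/6)
C = W + t·(Y−W) with t = 2/11, so WC:CY = 2/11:9/11

WC:CY = 2/9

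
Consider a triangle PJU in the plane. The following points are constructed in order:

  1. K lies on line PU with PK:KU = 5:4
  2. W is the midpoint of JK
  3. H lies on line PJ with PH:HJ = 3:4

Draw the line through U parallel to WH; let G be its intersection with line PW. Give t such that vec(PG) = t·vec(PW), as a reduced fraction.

t = -3/5

Set P = (0, 0), J = (1, 0), U = (0, 1); any affine frame gives the same invariant.
1. K lies on line PU with PK:KU = 5:4 ⇒ K = (0, 5/9)
2. W is the midpoint of JK ⇒ W = (1/2, 5/18)
3. H lies on line PJ with PH:HJ = 3:4 ⇒ H = (3/7, 0)
through U parallel to WH: direction (-1/14, -5/18); meets PW at G = (-3/10, -1/6)
G = P + t·(W−P) with t = -3/5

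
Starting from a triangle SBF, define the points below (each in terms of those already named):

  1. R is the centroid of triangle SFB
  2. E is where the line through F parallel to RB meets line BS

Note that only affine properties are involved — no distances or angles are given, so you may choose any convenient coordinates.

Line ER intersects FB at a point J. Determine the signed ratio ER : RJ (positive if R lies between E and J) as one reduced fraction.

Set S = (0, 0), B = (1, 0), F = (0, 1); any affine frame gives the same invariant.
1. R is the centroid of triangle SFB ⇒ R = (1/3, 1/3)
2. E is where the line through F parallel to RB meets line BS ⇒ E = (2, 0)
line ER meets FB at J = (3/4, 1/4)
R = E + t·(J−E) with t = 4/3, so ER:RJ = 4/3:-1/3

ER:RJ = -4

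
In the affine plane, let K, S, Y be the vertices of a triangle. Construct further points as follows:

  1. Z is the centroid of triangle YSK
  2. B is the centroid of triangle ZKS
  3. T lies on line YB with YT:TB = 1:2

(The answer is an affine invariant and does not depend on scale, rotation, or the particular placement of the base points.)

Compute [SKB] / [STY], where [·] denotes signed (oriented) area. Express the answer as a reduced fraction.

Work in coordinates with K = (0, 0), S = (1, 0), Y = (0, 1).
1. Z is the centroid of triangle YSK ⇒ Z = (1/3, 1/3)
2. B is the centroid of triangle ZKS ⇒ B = (4/9, 1/9)
3. T lies on line YB with YT:TB = 1:2 ⇒ T = (4/27, 19/27)
2·[SKB] = -1/9, 2·[STY] = -4/27
[SKB]:[STY] = -1/9:-4/27 = 3/4

[SKB]:[STY] = 3/4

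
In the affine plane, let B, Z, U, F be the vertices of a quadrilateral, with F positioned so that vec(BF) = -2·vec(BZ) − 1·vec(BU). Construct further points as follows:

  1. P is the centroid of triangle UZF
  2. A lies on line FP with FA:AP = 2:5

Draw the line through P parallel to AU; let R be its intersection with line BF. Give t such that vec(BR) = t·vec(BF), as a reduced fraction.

t = 3/10

Set B = (0, 0), Z = (1, 0), U = (0, 1), F = (-2, -1); any affine frame gives the same invariant.
1. P is the centroid of triangle UZF ⇒ P = (-1/3, 0)
2. A lies on line FP with FA:AP = 2:5 ⇒ A = (-32/21, -5/7)
through P parallel to AU: direction (32/21, 12/7); meets BF at R = (-3/5, -3/10)
R = B + t·(F−B) with t = 3/10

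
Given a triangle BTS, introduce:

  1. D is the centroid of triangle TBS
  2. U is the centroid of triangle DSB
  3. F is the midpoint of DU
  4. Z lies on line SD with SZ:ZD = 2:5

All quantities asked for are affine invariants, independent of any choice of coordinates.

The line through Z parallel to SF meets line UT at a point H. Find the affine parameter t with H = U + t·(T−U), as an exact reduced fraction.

Work in coordinates with B = (0, 0), T = (1, 0), S = (0, 1).
1. D is the centroid of triangle TBS ⇒ D = (1/3, 1/3)
2. U is the centroid of triangle DSB ⇒ U = (1/9, 4/9)
3. F is the midpoint of DU ⇒ F = (2/9, 7/18)
4. Z lies on line SD with SZ:ZD = 2:5 ⇒ Z = (2/21, 17/21)
through Z parallel to SF: direction (2/9, -11/18); meets UT at H = (16/63, 47/126)
H = U + t·(T−U) with t = 9/56

t = 9/56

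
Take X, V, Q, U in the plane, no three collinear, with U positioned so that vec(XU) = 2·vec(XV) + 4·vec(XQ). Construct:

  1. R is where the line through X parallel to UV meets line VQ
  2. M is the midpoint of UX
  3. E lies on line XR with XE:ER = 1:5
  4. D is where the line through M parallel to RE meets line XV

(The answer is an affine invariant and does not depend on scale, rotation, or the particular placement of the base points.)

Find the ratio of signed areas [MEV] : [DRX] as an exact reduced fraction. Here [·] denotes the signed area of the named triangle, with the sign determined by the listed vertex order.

Choose coordinates X = (0, 0), V = (1, 0), Q = (0, 1), U = (2, 4).
1. R is where the line through X parallel to UV meets line VQ ⇒ R = (1/5, 4/5)
2. M is the midpoint of UX ⇒ M = (1, 2)
3. E lies on line XR with XE:ER = 1:5 ⇒ E = (1/30, 2/15)
4. D is where the line through M parallel to RE meets line XV ⇒ D = (1/2, 0)
2·[MEV] = 29/15, 2·[DRX] = 2/5
[MEV]:[DRX] = 29/15:2/5 = 29/6

[MEV]:[DRX] = 29/6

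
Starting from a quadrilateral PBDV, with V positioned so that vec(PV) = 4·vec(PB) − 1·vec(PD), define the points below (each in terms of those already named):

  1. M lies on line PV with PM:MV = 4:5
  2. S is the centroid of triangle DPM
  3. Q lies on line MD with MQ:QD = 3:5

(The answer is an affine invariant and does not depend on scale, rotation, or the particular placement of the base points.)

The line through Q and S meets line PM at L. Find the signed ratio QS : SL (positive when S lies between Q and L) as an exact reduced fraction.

QS:SL = 1/8

Work in coordinates with P = (0, 0), B = (1, 0), D = (0, 1), V = (4, -1).
1. M lies on line PV with PM:MV = 4:5 ⇒ M = (16/9, -4/9)
2. S is the centroid of triangle DPM ⇒ S = (16/27, 5/27)
3. Q lies on line MD with MQ:QD = 3:5 ⇒ Q = (10/9, 7/72)
line QS meets PM at L = (-32/9, 8/9)
S = Q + t·(L−Q) with t = 1/9, so QS:SL = 1/9:8/9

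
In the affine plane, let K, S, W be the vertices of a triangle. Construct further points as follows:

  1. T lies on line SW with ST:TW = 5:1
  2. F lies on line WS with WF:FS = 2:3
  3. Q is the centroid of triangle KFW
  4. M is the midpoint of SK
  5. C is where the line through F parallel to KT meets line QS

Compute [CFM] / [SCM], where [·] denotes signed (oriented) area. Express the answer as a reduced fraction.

[CFM]:[SCM] = -11/48

Work in coordinates with K = (0, 0), S = (1, 0), W = (0, 1).
1. T lies on line SW with ST:TW = 5:1 ⇒ T = (1/6, 5/6)
2. F lies on line WS with WF:FS = 2:3 ⇒ F = (2/5, 3/5)
3. Q is the centroid of triangle KFW ⇒ Q = (2/15, 8/15)
4. M is the midpoint of SK ⇒ M = (1/2, 0)
5. C is where the line through F parallel to KT meets line QS ⇒ C = (131/365, 144/365)
2·[CFM] = -33/730, 2·[SCM] = 72/365
[CFM]:[SCM] = -33/730:72/365 = -11/48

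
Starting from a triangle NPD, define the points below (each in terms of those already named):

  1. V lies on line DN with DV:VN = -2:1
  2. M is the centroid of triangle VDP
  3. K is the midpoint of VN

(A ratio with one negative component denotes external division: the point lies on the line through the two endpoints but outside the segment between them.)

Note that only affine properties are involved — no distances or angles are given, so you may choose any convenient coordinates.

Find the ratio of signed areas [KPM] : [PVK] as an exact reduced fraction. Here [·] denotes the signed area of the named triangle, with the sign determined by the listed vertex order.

[KPM]:[PVK] = -2/3

Assign N = (0, 0), P = (1, 0), D = (0, 1) — the answer is frame-independent, so this choice is without loss of generality.
1. V lies on line DN with DV:VN = -2:1 ⇒ V = (0, -1)
2. M is the centroid of triangle VDP ⇒ M = (1/3, 0)
3. K is the midpoint of VN ⇒ K = (0, -1/2)
2·[KPM] = 1/3, 2·[PVK] = -1/2
[KPM]:[PVK] = 1/3:-1/2 = -2/3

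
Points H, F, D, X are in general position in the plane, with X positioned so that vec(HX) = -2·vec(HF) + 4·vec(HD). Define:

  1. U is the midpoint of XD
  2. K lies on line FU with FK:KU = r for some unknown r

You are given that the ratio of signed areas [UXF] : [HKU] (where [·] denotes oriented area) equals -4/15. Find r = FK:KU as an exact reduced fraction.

r = 1/3

Set H = (0, 0), F = (1, 0), D = (0, 1), X = (-2, 4); any affine frame gives the same invariant.
1. U is the midpoint of XD ⇒ U = (-1, 5/2)
2. With FK:KU = r, write λ = r/(r+1) so K = F + λ·(U−F); K is affine-linear in λ
Every point depending on K is an affine combination of K and λ-independent points, so each such coordinate is linear in λ; the λ² term in each signed area is a multiple of (U−F)×(U−F) = 0, so 2·[UXF] and 2·[HKU] are each linear in λ. Evaluating at λ=0 and λ=1:
  2·[UXF] = -1/2,   2·[HKU] = -5/2·λ + 5/2
So [UXF]:[HKU] = (-1/2) / (-5/2·λ + 5/2). Setting this equal to -4/15:
  -1/2 = -4/15·(-5/2·λ + 5/2)  ⇒  λ = 1/4
Then r = λ/(1−λ) = (1/4)/(3/4) = 1/3. Check: with r = 1/3, K = (1/2, 5/8) and [UXF]:[HKU] = -4/15 as required.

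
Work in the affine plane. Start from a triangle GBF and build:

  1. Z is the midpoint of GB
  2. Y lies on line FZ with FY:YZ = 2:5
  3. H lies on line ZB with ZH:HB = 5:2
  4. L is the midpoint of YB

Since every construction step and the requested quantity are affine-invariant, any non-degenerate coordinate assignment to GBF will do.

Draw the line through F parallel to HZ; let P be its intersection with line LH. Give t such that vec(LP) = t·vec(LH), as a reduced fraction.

t = -9/5

Work in coordinates with G = (0, 0), B = (1, 0), F = (0, 1).
1. Z is the midpoint of GB ⇒ Z = (1/2, 0)
2. Y lies on line FZ with FY:YZ = 2:5 ⇒ Y = (1/7, 5/7)
3. H lies on line ZB with ZH:HB = 5:2 ⇒ H = (6/7, 0)
4. L is the midpoint of YB ⇒ L = (4/7, 5/14)
through F parallel to HZ: direction (-5/14, 0); meets LH at P = (2/35, 1)
P = L + t·(H−L) with t = -9/5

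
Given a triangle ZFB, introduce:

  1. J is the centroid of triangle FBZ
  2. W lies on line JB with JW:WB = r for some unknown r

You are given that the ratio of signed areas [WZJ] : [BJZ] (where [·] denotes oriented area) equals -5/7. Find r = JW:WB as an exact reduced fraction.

Assign Z = (0, 0), F = (1, 0), B = (0, 1) — the answer is frame-independent, so this choice is without loss of generality.
1. J is the centroid of triangle FBZ ⇒ J = (1/3, 1/3)
2. With JW:WB = r, write λ = r/(r+1) so W = J + λ·(B−J); W is affine-linear in λ
Every point depending on W is an affine combination of W and λ-independent points, so each such coordinate is linear in λ; the λ² term in each signed area is a multiple of (B−J)×(B−J) = 0, so 2·[WZJ] and 2·[BJZ] are each linear in λ. Evaluating at λ=0 and λ=1:
  2·[WZJ] = 1/3·λ,   2·[BJZ] = -1/3
So [WZJ]:[BJZ] = (1/3·λ) / (-1/3). Setting this equal to -5/7:
  1/3·λ = -5/7·(-1/3)  ⇒  λ = 5/7
Then r = λ/(1−λ) = (5/7)/(2/7) = 5/2. Check: with r = 5/2, W = (2/21, 17/21) and [WZJ]:[BJZ] = -5/7 as required.

r = 5/2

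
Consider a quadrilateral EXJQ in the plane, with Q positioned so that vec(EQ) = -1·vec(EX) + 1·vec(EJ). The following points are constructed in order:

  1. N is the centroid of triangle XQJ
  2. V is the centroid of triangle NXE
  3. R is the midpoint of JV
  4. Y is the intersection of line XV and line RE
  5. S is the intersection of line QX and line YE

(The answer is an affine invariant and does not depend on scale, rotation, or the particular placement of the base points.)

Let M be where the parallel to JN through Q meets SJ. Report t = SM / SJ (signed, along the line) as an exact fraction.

t = 28/3

Assign E = (0, 0), X = (1, 0), J = (0, 1), Q = (-1, 1) — the answer is frame-independent, so this choice is without loss of generality.
1. N is the centroid of triangle XQJ ⇒ N = (0, 2/3)
2. V is the centroid of triangle NXE ⇒ V = (1/3, 2/9)
3. R is the midpoint of JV ⇒ R = (1/6, 11/18)
4. Y is the intersection of line XV and line RE ⇒ Y = (1/12, 11/36)
5. S is the intersection of line QX and line YE ⇒ S = (3/25, 11/25)
through Q parallel to JN: direction (0, -1/3); meets SJ at M = (-1, 17/3)
M = S + t·(J−S) with t = 28/3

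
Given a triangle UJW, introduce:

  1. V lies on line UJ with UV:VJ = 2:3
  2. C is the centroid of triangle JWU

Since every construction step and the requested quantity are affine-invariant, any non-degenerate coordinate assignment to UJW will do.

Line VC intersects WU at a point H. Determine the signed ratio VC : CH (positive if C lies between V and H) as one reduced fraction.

Set U = (0, 0), J = (1, 0), W = (0, 1); any affine frame gives the same invariant.
1. V lies on line UJ with UV:VJ = 2:3 ⇒ V = (2/5, 0)
2. C is the centroid of triangle JWU ⇒ C = (1/3, 1/3)
line VC meets WU at H = (0, 2)
C = V + t·(H−V) with t = 1/6, so VC:CH = 1/6:5/6

VC:CH = 1/5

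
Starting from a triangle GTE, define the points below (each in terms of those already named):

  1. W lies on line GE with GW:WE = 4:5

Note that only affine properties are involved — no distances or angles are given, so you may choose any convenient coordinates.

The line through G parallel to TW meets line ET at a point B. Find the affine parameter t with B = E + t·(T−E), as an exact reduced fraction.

Work in coordinates with G = (0, 0), T = (1, 0), E = (0, 1).
1. W lies on line GE with GW:WE = 4:5 ⇒ W = (0, 4/9)
through G parallel to TW: direction (-1, 4/9); meets ET at B = (9/5, -4/5)
B = E + t·(T−E) with t = 9/5

t = 9/5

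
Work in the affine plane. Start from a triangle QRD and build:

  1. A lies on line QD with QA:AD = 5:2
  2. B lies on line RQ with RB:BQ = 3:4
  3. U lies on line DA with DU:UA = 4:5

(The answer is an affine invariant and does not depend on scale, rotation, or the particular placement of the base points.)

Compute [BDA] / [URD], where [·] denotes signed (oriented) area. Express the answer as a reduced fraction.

Choose coordinates Q = (0, 0), R = (1, 0), D = (0, 1).
1. A lies on line QD with QA:AD = 5:2 ⇒ A = (0, 5/7)
2. B lies on line RQ with RB:BQ = 3:4 ⇒ B = (4/7, 0)
3. U lies on line DA with DU:UA = 4:5 ⇒ U = (0, 55/63)
2·[BDA] = 8/49, 2·[URD] = 8/63
[BDA]:[URD] = 8/49:8/63 = 9/7

[BDA]:[URD] = 9/7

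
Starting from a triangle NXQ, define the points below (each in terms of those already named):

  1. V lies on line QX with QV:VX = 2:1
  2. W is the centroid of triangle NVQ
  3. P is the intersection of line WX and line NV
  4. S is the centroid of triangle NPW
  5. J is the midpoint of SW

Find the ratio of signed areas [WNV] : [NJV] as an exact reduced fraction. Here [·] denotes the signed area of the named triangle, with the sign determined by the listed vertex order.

Work in coordinates with N = (0, 0), X = (1, 0), Q = (0, 1).
1. V lies on line QX with QV:VX = 2:1 ⇒ V = (2/3, 1/3)
2. W is the centroid of triangle NVQ ⇒ W = (2/9, 4/9)
3. P is the intersection of line WX and line NV ⇒ P = (8/15, 4/15)
4. S is the centroid of triangle NPW ⇒ S = (34/135, 32/135)
5. J is the midpoint of SW ⇒ J = (32/135, 46/135)
2·[WNV] = 2/9, 2·[NJV] = -4/27
[WNV]:[NJV] = 2/9:-4/27 = -3/2

[WNV]:[NJV] = -3/2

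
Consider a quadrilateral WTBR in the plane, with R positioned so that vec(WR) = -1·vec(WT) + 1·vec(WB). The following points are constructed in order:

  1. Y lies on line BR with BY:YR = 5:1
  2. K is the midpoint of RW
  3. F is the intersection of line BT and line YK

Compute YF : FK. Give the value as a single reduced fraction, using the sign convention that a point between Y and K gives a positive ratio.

Assign W = (0, 0), T = (1, 0), B = (0, 1), R = (-1, 1) — the answer is frame-independent, so this choice is without loss of generality.
1. Y lies on line BR with BY:YR = 5:1 ⇒ Y = (-5/6, 1)
2. K is the midpoint of RW ⇒ K = (-1/2, 1/2)
3. F is the intersection of line BT and line YK ⇒ F = (-5/2, 7/2)
F = Y + t·(K−Y) with t = -5, so YF:FK = t:(1−t) = -5:6

YF:FK = -5/6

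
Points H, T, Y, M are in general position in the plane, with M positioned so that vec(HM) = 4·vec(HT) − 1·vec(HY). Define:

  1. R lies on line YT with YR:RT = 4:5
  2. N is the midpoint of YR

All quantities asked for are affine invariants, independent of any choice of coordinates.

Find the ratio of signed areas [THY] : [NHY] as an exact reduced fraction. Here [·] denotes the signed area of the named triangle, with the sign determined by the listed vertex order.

Set H = (0, 0), T = (1, 0), Y = (0, 1), M = (4, -1); any affine frame gives the same invariant.
1. R lies on line YT with YR:RT = 4:5 ⇒ R = (4/9, 5/9)
2. N is the midpoint of YR ⇒ N = (2/9, 7/9)
2·[THY] = -1, 2·[NHY] = -2/9
[THY]:[NHY] = -1:-2/9 = 9/2

[THY]:[NHY] = 9/2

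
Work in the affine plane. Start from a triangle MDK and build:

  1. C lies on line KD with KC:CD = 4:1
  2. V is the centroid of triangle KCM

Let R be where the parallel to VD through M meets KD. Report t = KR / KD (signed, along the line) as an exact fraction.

Choose coordinates M = (0, 0), D = (1, 0), K = (0, 1).
1. C lies on line KD with KC:CD = 4:1 ⇒ C = (4/5, 1/5)
2. V is the centroid of triangle KCM ⇒ V = (4/15, 2/5)
through M parallel to VD: direction (11/15, -2/5); meets KD at R = (11/5, -6/5)
R = K + t·(D−K) with t = 11/5

t = 11/5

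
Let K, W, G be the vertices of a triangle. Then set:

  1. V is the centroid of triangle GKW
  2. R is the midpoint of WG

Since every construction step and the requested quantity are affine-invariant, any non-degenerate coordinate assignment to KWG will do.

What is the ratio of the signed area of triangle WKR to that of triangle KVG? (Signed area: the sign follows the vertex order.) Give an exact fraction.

[WKR]:[KVG] = -3/2

Choose coordinates K = (0, 0), W = (1, 0), G = (0, 1).
1. V is the centroid of triangle GKW ⇒ V = (1/3, 1/3)
2. R is the midpoint of WG ⇒ R = (1/2, 1/2)
2·[WKR] = -1/2, 2·[KVG] = 1/3
[WKR]:[KVG] = -1/2:1/3 = -3/2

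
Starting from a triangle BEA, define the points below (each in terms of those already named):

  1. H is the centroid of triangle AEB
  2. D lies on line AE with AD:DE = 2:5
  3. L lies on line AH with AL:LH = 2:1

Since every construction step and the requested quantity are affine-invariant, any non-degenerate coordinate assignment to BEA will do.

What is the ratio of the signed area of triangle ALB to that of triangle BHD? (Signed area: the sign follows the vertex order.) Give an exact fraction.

[ALB]:[BHD] = -14/9

Set B = (0, 0), E = (1, 0), A = (0, 1); any affine frame gives the same invariant.
1. H is the centroid of triangle AEB ⇒ H = (1/3, 1/3)
2. D lies on line AE with AD:DE = 2:5 ⇒ D = (2/7, 5/7)
3. L lies on line AH with AL:LH = 2:1 ⇒ L = (2/9, 5/9)
2·[ALB] = -2/9, 2·[BHD] = 1/7
[ALB]:[BHD] = -2/9:1/7 = -14/9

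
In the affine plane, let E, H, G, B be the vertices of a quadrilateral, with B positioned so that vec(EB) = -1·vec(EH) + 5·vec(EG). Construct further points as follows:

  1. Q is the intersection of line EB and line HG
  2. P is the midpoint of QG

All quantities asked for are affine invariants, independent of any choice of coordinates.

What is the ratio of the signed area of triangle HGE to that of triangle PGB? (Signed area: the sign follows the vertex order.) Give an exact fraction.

Work in coordinates with E = (0, 0), H = (1, 0), G = (0, 1), B = (-1, 5).
1. Q is the intersection of line EB and line HG ⇒ Q = (-1/4, 5/4)
2. P is the midpoint of QG ⇒ P = (-1/8, 9/8)
2·[HGE] = 1, 2·[PGB] = 3/8
[HGE]:[PGB] = 1:3/8 = 8/3

[HGE]:[PGB] = 8/3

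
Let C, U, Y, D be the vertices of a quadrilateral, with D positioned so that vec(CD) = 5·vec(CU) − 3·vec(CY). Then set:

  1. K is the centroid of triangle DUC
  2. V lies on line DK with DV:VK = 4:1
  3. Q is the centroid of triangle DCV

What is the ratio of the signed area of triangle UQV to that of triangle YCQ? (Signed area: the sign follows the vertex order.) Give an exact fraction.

[UQV]:[YCQ] = 3/38

Choose coordinates C = (0, 0), U = (1, 0), Y = (0, 1), D = (5, -3).
1. K is the centroid of triangle DUC ⇒ K = (2, -1)
2. V lies on line DK with DV:VK = 4:1 ⇒ V = (13/5, -7/5)
3. Q is the centroid of triangle DCV ⇒ Q = (38/15, -22/15)
2·[UQV] = 1/5, 2·[YCQ] = 38/15
[UQV]:[YCQ] = 1/5:38/15 = 3/38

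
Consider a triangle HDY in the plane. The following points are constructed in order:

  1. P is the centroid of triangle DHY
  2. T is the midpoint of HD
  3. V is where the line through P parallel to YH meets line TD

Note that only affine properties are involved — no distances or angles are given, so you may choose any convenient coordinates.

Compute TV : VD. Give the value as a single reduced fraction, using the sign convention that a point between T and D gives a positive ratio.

Set H = (0, 0), D = (1, 0), Y = (0, 1); any affine frame gives the same invariant.
1. P is the centroid of triangle DHY ⇒ P = (1/3, 1/3)
2. T is the midpoint of HD ⇒ T = (1/2, 0)
3. V is where the line through P parallel to YH meets line TD ⇒ V = (1/3, 0)
V = T + t·(D−T) with t = -1/3, so TV:VD = t:(1−t) = -1/3:4/3

TV:VD = -1/4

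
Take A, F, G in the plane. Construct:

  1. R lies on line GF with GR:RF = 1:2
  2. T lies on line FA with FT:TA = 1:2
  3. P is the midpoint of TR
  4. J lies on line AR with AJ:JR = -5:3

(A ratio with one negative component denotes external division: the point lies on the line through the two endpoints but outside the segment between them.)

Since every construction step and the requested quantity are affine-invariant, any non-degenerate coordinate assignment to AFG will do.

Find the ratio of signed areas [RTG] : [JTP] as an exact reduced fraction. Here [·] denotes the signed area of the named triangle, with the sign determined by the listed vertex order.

[RTG]:[JTP] = 1/3

Choose coordinates A = (0, 0), F = (1, 0), G = (0, 1).
1. R lies on line GF with GR:RF = 1:2 ⇒ R = (1/3, 2/3)
2. T lies on line FA with FT:TA = 1:2 ⇒ T = (2/3, 0)
3. P is the midpoint of TR ⇒ P = (1/2, 1/3)
4. J lies on line AR with AJ:JR = -5:3 ⇒ J = (5/6, 5/3)
2·[RTG] = -1/9, 2·[JTP] = -1/3
[RTG]:[JTP] = -1/9:-1/3 = 1/3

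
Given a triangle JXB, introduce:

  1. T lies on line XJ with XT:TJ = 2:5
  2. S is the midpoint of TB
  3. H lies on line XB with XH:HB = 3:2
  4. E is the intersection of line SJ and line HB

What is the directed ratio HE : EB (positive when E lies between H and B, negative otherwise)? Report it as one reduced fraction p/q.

HE:EB = -1/25

Work in coordinates with J = (0, 0), X = (1, 0), B = (0, 1).
1. T lies on line XJ with XT:TJ = 2:5 ⇒ T = (5/7, 0)
2. S is the midpoint of TB ⇒ S = (5/14, 1/2)
3. H lies on line XB with XH:HB = 3:2 ⇒ H = (2/5, 3/5)
4. E is the intersection of line SJ and line HB ⇒ E = (5/12, 7/12)
E = H + t·(B−H) with t = -1/24, so HE:EB = t:(1−t) = -1/24:25/24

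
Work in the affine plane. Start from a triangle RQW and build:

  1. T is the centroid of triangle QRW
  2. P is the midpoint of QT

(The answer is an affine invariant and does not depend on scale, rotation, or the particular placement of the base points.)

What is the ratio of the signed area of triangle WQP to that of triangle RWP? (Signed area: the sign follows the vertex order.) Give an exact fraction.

Work in coordinates with R = (0, 0), Q = (1, 0), W = (0, 1).
1. T is the centroid of triangle QRW ⇒ T = (1/3, 1/3)
2. P is the midpoint of QT ⇒ P = (2/3, 1/6)
2·[WQP] = -1/6, 2·[RWP] = -2/3
[WQP]:[RWP] = -1/6:-2/3 = 1/4

[WQP]:[RWP] = 1/4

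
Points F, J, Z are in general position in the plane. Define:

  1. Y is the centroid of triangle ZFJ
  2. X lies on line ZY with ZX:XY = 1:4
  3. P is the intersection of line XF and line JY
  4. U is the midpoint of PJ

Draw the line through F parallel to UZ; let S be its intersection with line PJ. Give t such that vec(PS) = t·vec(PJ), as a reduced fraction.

t = -15/26

Choose coordinates F = (0, 0), J = (1, 0), Z = (0, 1).
1. Y is the centroid of triangle ZFJ ⇒ Y = (1/3, 1/3)
2. X lies on line ZY with ZX:XY = 1:4 ⇒ X = (1/15, 13/15)
3. P is the intersection of line XF and line JY ⇒ P = (1/27, 13/27)
4. U is the midpoint of PJ ⇒ U = (14/27, 13/54)
through F parallel to UZ: direction (-14/27, 41/54); meets PJ at S = (-14/27, 41/54)
S = P + t·(J−P) with t = -15/26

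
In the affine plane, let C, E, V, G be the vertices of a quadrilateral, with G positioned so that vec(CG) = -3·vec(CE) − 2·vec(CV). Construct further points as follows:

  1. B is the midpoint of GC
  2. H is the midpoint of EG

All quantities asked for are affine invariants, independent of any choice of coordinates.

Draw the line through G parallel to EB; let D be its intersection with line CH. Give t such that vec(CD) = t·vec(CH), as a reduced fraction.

t = 4/3

Assign C = (0, 0), E = (1, 0), V = (0, 1), G = (-3, -2) — the answer is frame-independent, so this choice is without loss of generality.
1. B is the midpoint of GC ⇒ B = (-3/2, -1)
2. H is the midpoint of EG ⇒ H = (-1, -1)
through G parallel to EB: direction (-5/2, -1); meets CH at D = (-4/3, -4/3)
D = C + t·(H−C) with t = 4/3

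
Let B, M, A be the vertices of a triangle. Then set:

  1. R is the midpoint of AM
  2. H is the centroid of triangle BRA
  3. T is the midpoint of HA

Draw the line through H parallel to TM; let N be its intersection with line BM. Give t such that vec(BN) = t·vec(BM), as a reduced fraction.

t = 7/9

Assign B = (0, 0), M = (1, 0), A = (0, 1) — the answer is frame-independent, so this choice is without loss of generality.
1. R is the midpoint of AM ⇒ R = (1/2, 1/2)
2. H is the centroid of triangle BRA ⇒ H = (1/6, 1/2)
3. T is the midpoint of HA ⇒ T = (1/12, 3/4)
through H parallel to TM: direction (11/12, -3/4); meets BM at N = (7/9, 0)
N = B + t·(M−B) with t = 7/9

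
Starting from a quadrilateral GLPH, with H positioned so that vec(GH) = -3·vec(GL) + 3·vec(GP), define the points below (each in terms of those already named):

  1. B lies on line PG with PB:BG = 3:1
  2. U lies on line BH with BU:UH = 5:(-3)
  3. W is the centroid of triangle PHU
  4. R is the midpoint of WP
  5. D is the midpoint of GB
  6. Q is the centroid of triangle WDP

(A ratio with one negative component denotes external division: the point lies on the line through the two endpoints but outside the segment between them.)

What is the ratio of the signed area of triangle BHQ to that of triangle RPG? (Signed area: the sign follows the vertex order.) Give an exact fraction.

Work in coordinates with G = (0, 0), L = (1, 0), P = (0, 1), H = (-3, 3).
1. B lies on line PG with PB:BG = 3:1 ⇒ B = (0, 1/4)
2. U lies on line BH with BU:UH = 5:(-3) ⇒ U = (-15/2, 57/8)
3. W is the centroid of triangle PHU ⇒ W = (-7/2, 89/24)
4. R is the midpoint of WP ⇒ R = (-7/4, 113/48)
5. D is the midpoint of GB ⇒ D = (0, 1/8)
6. Q is the centroid of triangle WDP ⇒ Q = (-7/6, 29/18)
2·[BHQ] = -7/8, 2·[RPG] = -7/4
[BHQ]:[RPG] = -7/8:-7/4 = 1/2

[BHQ]:[RPG] = 1/2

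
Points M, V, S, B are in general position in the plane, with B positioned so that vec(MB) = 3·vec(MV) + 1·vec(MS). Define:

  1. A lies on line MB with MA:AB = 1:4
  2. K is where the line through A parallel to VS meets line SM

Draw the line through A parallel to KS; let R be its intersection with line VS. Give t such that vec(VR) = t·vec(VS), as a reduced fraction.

t = 2/5

Work in coordinates with M = (0, 0), V = (1, 0), S = (0, 1), B = (3, 1).
1. A lies on line MB with MA:AB = 1:4 ⇒ A = (3/5, 1/5)
2. K is where the line through A parallel to VS meets line SM ⇒ K = (0, 4/5)
through A parallel to KS: direction (0, 1/5); meets VS at R = (3/5, 2/5)
R = V + t·(S−V) with t = 2/5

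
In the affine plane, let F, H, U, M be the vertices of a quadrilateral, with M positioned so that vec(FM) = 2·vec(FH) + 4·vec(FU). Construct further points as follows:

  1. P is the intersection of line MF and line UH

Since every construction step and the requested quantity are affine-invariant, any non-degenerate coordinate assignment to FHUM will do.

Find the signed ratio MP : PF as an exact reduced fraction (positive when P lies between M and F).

Choose coordinates F = (0, 0), H = (1, 0), U = (0, 1), M = (2, 4).
1. P is the intersection of line MF and line UH ⇒ P = (1/3, 2/3)
P = M + t·(F−M) with t = 5/6, so MP:PF = t:(1−t) = 5/6:1/6

MP:PF = 5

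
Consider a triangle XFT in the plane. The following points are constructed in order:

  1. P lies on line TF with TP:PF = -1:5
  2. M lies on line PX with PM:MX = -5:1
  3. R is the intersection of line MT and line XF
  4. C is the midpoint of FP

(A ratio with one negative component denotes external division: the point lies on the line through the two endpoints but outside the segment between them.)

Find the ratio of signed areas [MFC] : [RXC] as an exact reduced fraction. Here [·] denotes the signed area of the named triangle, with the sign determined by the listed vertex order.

Choose coordinates X = (0, 0), F = (1, 0), T = (0, 1).
1. P lies on line TF with TP:PF = -1:5 ⇒ P = (-1/4, 5/4)
2. M lies on line PX with PM:MX = -5:1 ⇒ M = (1/16, -5/16)
3. R is the intersection of line MT and line XF ⇒ R = (1/21, 0)
4. C is the midpoint of FP ⇒ C = (3/8, 5/8)
2·[MFC] = 25/32, 2·[RXC] = -5/168
[MFC]:[RXC] = 25/32:-5/168 = -105/4

[MFC]:[RXC] = -105/4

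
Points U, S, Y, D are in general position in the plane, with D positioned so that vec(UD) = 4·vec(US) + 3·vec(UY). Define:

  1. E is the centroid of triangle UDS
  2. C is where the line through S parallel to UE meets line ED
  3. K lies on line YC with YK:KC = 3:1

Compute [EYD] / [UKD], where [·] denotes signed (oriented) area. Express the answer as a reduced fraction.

Choose coordinates U = (0, 0), S = (1, 0), Y = (0, 1), D = (4, 3).
1. E is the centroid of triangle UDS ⇒ E = (5/3, 1)
2. C is where the line through S parallel to UE meets line ED ⇒ C = (-2/3, -1)
3. K lies on line YC with YK:KC = 3:1 ⇒ K = (-1/2, -1/2)
2·[EYD] = -10/3, 2·[UKD] = 1/2
[EYD]:[UKD] = -10/3:1/2 = -20/3

[EYD]:[UKD] = -20/3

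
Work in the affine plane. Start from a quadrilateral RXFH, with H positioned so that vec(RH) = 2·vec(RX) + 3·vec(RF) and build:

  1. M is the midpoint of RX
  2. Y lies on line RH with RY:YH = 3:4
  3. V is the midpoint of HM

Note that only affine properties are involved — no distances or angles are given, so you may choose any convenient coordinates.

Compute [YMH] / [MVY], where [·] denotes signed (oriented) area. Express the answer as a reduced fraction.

[YMH]:[MVY] = 2

Set R = (0, 0), X = (1, 0), F = (0, 1), H = (2, 3); any affine frame gives the same invariant.
1. M is the midpoint of RX ⇒ M = (1/2, 0)
2. Y lies on line RH with RY:YH = 3:4 ⇒ Y = (6/7, 9/7)
3. V is the midpoint of HM ⇒ V = (5/4, 3/2)
2·[YMH] = 6/7, 2·[MVY] = 3/7
[YMH]:[MVY] = 6/7:3/7 = 2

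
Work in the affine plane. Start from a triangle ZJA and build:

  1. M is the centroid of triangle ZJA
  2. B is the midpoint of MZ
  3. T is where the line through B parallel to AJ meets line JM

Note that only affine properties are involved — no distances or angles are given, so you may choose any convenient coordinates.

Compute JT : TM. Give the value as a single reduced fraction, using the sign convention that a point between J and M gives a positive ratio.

JT:TM = -2

Work in coordinates with Z = (0, 0), J = (1, 0), A = (0, 1).
1. M is the centroid of triangle ZJA ⇒ M = (1/3, 1/3)
2. B is the midpoint of MZ ⇒ B = (1/6, 1/6)
3. T is where the line through B parallel to AJ meets line JM ⇒ T = (-1/3, 2/3)
T = J + t·(M−J) with t = 2, so JT:TM = t:(1−t) = 2:-1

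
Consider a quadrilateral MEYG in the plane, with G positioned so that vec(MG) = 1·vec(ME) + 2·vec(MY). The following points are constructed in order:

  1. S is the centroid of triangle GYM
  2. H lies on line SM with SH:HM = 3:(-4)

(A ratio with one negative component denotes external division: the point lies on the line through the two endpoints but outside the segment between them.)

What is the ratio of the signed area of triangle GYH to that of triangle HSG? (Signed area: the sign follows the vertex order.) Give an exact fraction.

Choose coordinates M = (0, 0), E = (1, 0), Y = (0, 1), G = (1, 2).
1. S is the centroid of triangle GYM ⇒ S = (1/3, 1)
2. H lies on line SM with SH:HM = 3:(-4) ⇒ H = (4/3, 4)
2·[GYH] = -5/3, 2·[HSG] = 1
[GYH]:[HSG] = -5/3:1 = -5/3

[GYH]:[HSG] = -5/3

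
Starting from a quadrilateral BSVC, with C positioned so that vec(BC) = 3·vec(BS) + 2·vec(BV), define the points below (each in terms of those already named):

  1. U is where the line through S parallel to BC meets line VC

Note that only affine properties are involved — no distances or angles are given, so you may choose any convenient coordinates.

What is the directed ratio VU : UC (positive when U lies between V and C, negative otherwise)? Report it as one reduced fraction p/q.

Assign B = (0, 0), S = (1, 0), V = (0, 1), C = (3, 2) — the answer is frame-independent, so this choice is without loss of generality.
1. U is where the line through S parallel to BC meets line VC ⇒ U = (5, 8/3)
U = V + t·(C−V) with t = 5/3, so VU:UC = t:(1−t) = 5/3:-2/3

VU:UC = -5/2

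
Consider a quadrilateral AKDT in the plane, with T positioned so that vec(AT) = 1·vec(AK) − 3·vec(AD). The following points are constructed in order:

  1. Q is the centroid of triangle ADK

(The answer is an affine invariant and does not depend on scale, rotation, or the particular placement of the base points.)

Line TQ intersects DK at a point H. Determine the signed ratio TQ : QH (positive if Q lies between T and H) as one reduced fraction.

TQ:QH = 8

Work in coordinates with A = (0, 0), K = (1, 0), D = (0, 1), T = (1, -3).
1. Q is the centroid of triangle ADK ⇒ Q = (1/3, 1/3)
line TQ meets DK at H = (1/4, 3/4)
Q = T + t·(H−T) with t = 8/9, so TQ:QH = 8/9:1/9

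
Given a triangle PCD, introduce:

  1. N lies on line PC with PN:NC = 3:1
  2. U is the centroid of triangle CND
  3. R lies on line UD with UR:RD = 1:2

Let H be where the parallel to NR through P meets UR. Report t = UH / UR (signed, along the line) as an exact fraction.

Set P = (0, 0), C = (1, 0), D = (0, 1); any affine frame gives the same invariant.
1. N lies on line PC with PN:NC = 3:1 ⇒ N = (3/4, 0)
2. U is the centroid of triangle CND ⇒ U = (7/12, 1/3)
3. R lies on line UD with UR:RD = 1:2 ⇒ R = (7/18, 5/9)
through P parallel to NR: direction (-13/36, 5/9); meets UR at H = (-91/36, 35/9)
H = U + t·(R−U) with t = 16

t = 16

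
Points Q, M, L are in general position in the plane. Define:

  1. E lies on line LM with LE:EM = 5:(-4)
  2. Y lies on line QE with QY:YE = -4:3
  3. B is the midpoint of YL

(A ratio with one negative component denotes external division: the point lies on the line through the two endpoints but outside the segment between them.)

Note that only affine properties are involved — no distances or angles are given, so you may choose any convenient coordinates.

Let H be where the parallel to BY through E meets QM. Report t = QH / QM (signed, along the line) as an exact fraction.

t = 5/17

Assign Q = (0, 0), M = (1, 0), L = (0, 1) — the answer is frame-independent, so this choice is without loss of generality.
1. E lies on line LM with LE:EM = 5:(-4) ⇒ E = (5, -4)
2. Y lies on line QE with QY:YE = -4:3 ⇒ Y = (20, -16)
3. B is the midpoint of YL ⇒ B = (10, -15/2)
through E parallel to BY: direction (10, -17/2); meets QM at H = (5/17, 0)
H = Q + t·(M−Q) with t = 5/17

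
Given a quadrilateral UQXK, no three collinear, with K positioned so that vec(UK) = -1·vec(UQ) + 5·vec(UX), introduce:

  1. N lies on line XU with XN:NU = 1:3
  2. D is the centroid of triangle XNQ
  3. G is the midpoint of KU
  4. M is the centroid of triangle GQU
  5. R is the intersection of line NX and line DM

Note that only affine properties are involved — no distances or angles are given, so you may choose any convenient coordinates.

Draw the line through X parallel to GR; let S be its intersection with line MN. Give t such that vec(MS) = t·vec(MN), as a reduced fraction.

Work in coordinates with U = (0, 0), Q = (1, 0), X = (0, 1), K = (-1, 5).
1. N lies on line XU with XN:NU = 1:3 ⇒ N = (0, 3/4)
2. D is the centroid of triangle XNQ ⇒ D = (1/3, 7/12)
3. G is the midpoint of KU ⇒ G = (-1/2, 5/2)
4. M is the centroid of triangle GQU ⇒ M = (1/6, 5/6)
5. R is the intersection of line NX and line DM ⇒ R = (0, 13/12)
through X parallel to GR: direction (1/2, -17/12); meets MN at S = (3/40, 63/80)
S = M + t·(N−M) with t = 11/20

t = 11/20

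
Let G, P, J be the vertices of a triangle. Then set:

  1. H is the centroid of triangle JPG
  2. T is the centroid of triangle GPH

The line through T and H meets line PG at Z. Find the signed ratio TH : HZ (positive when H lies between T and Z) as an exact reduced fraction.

Choose coordinates G = (0, 0), P = (1, 0), J = (0, 1).
1. H is the centroid of triangle JPG ⇒ H = (1/3, 1/3)
2. T is the centroid of triangle GPH ⇒ T = (4/9, 1/9)
line TH meets PG at Z = (1/2, 0)
H = T + t·(Z−T) with t = -2, so TH:HZ = -2:3

TH:HZ = -2/3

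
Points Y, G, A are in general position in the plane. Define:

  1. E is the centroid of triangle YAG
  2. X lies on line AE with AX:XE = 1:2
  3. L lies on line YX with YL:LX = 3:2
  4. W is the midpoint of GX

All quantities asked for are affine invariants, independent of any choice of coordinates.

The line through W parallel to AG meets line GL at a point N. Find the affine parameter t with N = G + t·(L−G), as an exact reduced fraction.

t = 5/42

Work in coordinates with Y = (0, 0), G = (1, 0), A = (0, 1).
1. E is the centroid of triangle YAG ⇒ E = (1/3, 1/3)
2. X lies on line AE with AX:XE = 1:2 ⇒ X = (1/9, 7/9)
3. L lies on line YX with YL:LX = 3:2 ⇒ L = (1/15, 7/15)
4. W is the midpoint of GX ⇒ W = (5/9, 7/18)
through W parallel to AG: direction (1, -1); meets GL at N = (8/9, 1/18)
N = G + t·(L−G) with t = 5/42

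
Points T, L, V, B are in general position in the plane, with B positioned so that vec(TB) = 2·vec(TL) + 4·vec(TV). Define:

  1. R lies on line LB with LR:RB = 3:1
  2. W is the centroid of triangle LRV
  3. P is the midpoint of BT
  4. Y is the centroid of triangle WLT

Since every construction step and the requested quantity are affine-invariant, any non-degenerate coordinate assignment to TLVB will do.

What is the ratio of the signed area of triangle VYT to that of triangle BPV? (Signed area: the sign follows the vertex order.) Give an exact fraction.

[VYT]:[BPV] = 23/36

Work in coordinates with T = (0, 0), L = (1, 0), V = (0, 1), B = (2, 4).
1. R lies on line LB with LR:RB = 3:1 ⇒ R = (7/4, 3)
2. W is the centroid of triangle LRV ⇒ W = (11/12, 4/3)
3. P is the midpoint of BT ⇒ P = (1, 2)
4. Y is the centroid of triangle WLT ⇒ Y = (23/36, 4/9)
2·[VYT] = -23/36, 2·[BPV] = -1
[VYT]:[BPV] = -23/36:-1 = 23/36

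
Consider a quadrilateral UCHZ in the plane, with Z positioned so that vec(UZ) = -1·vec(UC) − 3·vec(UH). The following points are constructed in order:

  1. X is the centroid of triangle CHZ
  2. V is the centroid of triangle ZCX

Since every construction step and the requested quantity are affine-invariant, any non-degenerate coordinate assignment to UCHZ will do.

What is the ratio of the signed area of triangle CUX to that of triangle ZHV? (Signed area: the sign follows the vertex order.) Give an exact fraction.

Work in coordinates with U = (0, 0), C = (1, 0), H = (0, 1), Z = (-1, -3).
1. X is the centroid of triangle CHZ ⇒ X = (0, -2/3)
2. V is the centroid of triangle ZCX ⇒ V = (0, -11/9)
2·[CUX] = 2/3, 2·[ZHV] = -20/9
[CUX]:[ZHV] = 2/3:-20/9 = -3/10

[CUX]:[ZHV] = -3/10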